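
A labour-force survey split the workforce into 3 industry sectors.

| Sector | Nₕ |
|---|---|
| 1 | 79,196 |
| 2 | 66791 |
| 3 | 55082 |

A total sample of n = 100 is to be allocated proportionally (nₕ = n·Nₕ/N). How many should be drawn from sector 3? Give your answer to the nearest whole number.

27

Share of sector 3 = 55082/201069 = 0.27395.
Allocate 100 × 0.27395 = 27.395... → 27.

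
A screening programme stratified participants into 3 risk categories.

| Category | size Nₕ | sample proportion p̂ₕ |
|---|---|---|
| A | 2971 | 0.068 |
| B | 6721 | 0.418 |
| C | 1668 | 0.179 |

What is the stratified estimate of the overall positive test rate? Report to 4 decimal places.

N = 2971 + 6721 + 1668 = 11360.
Overall proportion = Σ (Nₕ/N)·p̂ₕ.
Σ Nₕp̂ₕ = 202.028 + 2809.378 + 298.572 = 3309.978.
3309.978 / 11360 = 0.291371... → 0.2914.

0.2914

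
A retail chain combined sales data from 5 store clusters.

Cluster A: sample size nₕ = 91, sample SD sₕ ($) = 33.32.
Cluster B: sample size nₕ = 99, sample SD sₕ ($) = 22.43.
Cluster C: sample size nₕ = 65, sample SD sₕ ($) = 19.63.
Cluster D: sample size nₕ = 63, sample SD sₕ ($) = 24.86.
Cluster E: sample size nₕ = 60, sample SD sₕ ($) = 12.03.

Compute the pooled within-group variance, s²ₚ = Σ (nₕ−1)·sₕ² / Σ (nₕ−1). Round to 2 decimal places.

Degrees of freedom: 90 + 98 + 64 + 62 + 59 = 373.
Σ(nₕ−1)sₕ² = 90·1110.2224 + 98·503.1049 + 64·385.3369 + 62·618.0196 + 59·144.7209 = 220741.6061.
s²ₚ = 220741.6061 / 373 = 591.8006... → 591.80.

591.80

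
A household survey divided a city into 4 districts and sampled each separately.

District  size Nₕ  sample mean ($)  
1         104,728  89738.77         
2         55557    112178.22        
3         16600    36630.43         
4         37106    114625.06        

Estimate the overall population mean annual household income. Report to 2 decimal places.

N = 213991; weights Wₕ = Nₕ/N = (0.4894, 0.2596, 0.0776, 0.1734).
x̄_st = Σ Wₕ·x̄ₕ = 0.4894·89738.77 + 0.2596·112178.22 + 0.0776·36630.43 + 0.1734·114625.06 ≈ 95760.0548...
→ 95760.05.

95760.05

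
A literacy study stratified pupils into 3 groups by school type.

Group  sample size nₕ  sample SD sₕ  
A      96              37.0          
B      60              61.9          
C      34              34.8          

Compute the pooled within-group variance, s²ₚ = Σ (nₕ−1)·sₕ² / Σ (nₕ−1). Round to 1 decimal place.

2118.1

A: (96−1)·37.0² = 95·1369 = 130055
B: (60−1)·61.9² = 59·3831.61 = 226064.99
C: (34−1)·34.8² = 33·1211.04 = 39964.32
Numerator = 396084.31; denominator = Σ(nₕ−1) = 187.
s²ₚ = 396084.31/187 = 2118.098... → 2118.1.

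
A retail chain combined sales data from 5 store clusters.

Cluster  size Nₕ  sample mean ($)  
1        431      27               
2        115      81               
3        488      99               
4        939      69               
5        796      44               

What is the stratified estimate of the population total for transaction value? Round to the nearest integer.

169079

1: 431·27 = 11637
2: 115·81 = 9315
3: 488·99 = 48312
4: 939·69 = 64791
5: 796·44 = 35024
τ̂ = Σ Nₕx̄ₕ = 169079.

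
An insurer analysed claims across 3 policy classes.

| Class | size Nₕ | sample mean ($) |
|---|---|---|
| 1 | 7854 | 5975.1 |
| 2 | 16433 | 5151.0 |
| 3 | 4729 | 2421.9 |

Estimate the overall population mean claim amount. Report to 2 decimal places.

4929.28

x̄_st = (Σ Nₕx̄ₕ) / (Σ Nₕ) = (7854·5975.1 + 16433·5151.0 + 4729·2421.9) / 29016
= 143027983.5 / 29016 = 4929.2798... → 4929.28.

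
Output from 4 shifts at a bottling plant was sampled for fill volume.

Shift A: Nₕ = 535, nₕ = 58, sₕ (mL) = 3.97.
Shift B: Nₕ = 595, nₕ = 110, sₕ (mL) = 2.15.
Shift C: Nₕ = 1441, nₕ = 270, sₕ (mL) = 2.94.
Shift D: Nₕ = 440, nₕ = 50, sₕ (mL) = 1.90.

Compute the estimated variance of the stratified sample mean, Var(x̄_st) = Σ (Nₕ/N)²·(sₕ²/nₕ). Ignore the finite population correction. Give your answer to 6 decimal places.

N = 3011. Term for each stratum: Wₕ²sₕ²/nₕ.
Var(x̄_st) = 0.008579048 + 0.001640955 + 0.007332251 + 0.001541775 = 0.019094029 → 0.019094.

0.019094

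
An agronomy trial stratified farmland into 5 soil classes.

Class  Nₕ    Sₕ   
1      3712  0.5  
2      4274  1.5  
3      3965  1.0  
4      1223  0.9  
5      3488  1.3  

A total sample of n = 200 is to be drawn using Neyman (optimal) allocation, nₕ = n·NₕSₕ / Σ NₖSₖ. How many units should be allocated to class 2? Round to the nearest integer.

1: NₕSₕ = 3712·0.5 = 1856
2: NₕSₕ = 4274·1.5 = 6411
3: NₕSₕ = 3965·1.0 = 3965
4: NₕSₕ = 1223·0.9 = 1100.7
5: NₕSₕ = 3488·1.3 = 4534.4
Σ NₕSₕ = 17867.1.
n_2 = 200·6411/17867.1 = 71.763... → 72.

72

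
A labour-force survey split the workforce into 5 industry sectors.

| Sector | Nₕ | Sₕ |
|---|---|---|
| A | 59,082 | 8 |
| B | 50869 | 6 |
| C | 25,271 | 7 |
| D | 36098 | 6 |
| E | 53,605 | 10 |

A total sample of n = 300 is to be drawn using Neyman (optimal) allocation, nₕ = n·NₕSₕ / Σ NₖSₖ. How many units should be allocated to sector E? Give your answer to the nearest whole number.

94

A: NₕSₕ = 59082·8 = 472656
B: NₕSₕ = 50869·6 = 305214
C: NₕSₕ = 25271·7 = 176897
D: NₕSₕ = 36098·6 = 216588
E: NₕSₕ = 53605·10 = 536050
Σ NₕSₕ = 1707405.
n_E = 300·536050/1707405 = 94.187... → 94.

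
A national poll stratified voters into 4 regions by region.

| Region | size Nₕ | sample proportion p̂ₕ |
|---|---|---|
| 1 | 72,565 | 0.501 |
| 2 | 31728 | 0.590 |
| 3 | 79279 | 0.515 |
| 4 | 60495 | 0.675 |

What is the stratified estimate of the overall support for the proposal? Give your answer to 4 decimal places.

N = 72565 + 31728 + 79279 + 60495 = 244067.
Overall proportion = Σ (Nₕ/N)·p̂ₕ.
Σ Nₕp̂ₕ = 36355.065 + 18719.52 + 40828.685 + 40834.125 = 136737.395.
136737.395 / 244067 = 0.560245... → 0.5602.

0.5602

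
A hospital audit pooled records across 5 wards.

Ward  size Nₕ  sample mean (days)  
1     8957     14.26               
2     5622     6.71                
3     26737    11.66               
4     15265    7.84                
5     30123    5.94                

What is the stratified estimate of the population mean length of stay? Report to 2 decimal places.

8.95

N = 8957 + 5622 + 26737 + 15265 + 30123 = 86704.
The stratified mean weights each stratum mean by its population share Nₕ/N.
Σ Nₕx̄ₕ = 8957·14.26 + 5622·6.71 + 26737·11.66 + 15265·7.84 + 30123·5.94 = 127726.82 + 37723.62 + 311753.42 + 119677.6 + 178930.62 = 775812.08.
Divide by N: 775812.08 / 86704 = 8.9478... → 8.95.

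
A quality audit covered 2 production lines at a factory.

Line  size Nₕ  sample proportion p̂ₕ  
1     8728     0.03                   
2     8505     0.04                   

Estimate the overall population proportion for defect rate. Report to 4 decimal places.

N = 8728 + 8505 = 17233.
Overall proportion = Σ (Nₕ/N)·p̂ₕ.
Σ Nₕp̂ₕ = 261.84 + 340.2 = 602.04.
602.04 / 17233 = 0.034935... → 0.0349.

0.0349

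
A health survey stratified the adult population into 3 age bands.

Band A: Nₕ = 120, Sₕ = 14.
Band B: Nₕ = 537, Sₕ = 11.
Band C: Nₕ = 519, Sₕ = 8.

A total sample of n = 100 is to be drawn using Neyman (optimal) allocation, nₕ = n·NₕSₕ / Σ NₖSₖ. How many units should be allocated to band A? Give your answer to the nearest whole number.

A: NₕSₕ = 120·14 = 1680
B: NₕSₕ = 537·11 = 5907
C: NₕSₕ = 519·8 = 4152
Σ NₕSₕ = 11739.
n_A = 100·1680/11739 = 14.311... → 14.

14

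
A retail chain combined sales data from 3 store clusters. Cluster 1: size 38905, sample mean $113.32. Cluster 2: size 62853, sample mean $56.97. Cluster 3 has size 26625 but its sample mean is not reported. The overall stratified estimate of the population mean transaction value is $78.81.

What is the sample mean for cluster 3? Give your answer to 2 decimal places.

79.94

N = 38905 + 62853 + 26625 = 128383.
Overall total = μ·N = 78.81·128383 = 10117864.23.
Subtract the known strata: 38905·113.32 + 62853·56.97 = 7989450.01.
Remaining total for cluster 3: 10117864.23 − 7989450.01 = 2128414.22.
Divide by its size: 2128414.22 / 26625 = 79.9404... → 79.94.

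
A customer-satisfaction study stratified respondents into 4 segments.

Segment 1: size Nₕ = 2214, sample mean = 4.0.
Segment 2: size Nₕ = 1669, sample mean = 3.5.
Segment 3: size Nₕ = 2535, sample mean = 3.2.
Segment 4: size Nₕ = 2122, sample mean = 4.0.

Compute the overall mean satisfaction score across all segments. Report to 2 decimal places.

N = 2214 + 1669 + 2535 + 2122 = 8540.
The stratified mean weights each stratum mean by its population share Nₕ/N.
Σ Nₕx̄ₕ = 2214·4.0 + 1669·3.5 + 2535·3.2 + 2122·4.0 = 8856 + 5841.5 + 8112 + 8488 = 31297.5.
Divide by N: 31297.5 / 8540 = 3.6648... → 3.66.

3.66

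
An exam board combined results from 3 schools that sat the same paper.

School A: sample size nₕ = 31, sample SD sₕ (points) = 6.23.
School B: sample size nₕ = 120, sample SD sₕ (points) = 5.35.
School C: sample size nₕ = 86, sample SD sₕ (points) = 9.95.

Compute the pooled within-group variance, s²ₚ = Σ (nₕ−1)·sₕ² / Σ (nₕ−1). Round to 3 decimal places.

55.494

A: (31−1)·6.23² = 30·38.8129 = 1164.387
B: (120−1)·5.35² = 119·28.6225 = 3406.0775
C: (86−1)·9.95² = 85·99.0025 = 8415.2125
Numerator = 12985.677; denominator = Σ(nₕ−1) = 234.
s²ₚ = 12985.677/234 = 55.49435... → 55.494.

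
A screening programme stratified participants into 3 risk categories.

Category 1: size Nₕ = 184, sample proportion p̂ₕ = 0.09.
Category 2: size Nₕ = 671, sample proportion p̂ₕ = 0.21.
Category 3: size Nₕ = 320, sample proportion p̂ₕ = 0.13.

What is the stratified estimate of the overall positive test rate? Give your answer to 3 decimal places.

0.169

N = 184 + 671 + 320 = 1175.
Overall proportion = Σ (Nₕ/N)·p̂ₕ.
Σ Nₕp̂ₕ = 16.56 + 140.91 + 41.6 = 199.07.
199.07 / 1175 = 0.16942... → 0.169.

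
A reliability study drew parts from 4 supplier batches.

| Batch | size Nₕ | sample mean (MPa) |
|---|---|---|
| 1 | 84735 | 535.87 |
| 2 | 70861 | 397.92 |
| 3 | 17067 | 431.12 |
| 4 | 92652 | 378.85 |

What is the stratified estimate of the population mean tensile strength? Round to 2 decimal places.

x̄_st = (Σ Nₕx̄ₕ) / (Σ Nₕ) = (84735·535.87 + 70861·397.92 + 17067·431.12 + 92652·378.85) / 265315
= 116063088.81 / 265315 = 437.4539... → 437.45.

437.45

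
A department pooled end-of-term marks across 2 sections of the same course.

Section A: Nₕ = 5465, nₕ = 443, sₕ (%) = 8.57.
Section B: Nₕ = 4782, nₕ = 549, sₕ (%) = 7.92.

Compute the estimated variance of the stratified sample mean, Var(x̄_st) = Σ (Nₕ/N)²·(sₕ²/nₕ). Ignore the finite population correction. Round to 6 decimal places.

N = 10247. Term for each stratum: Wₕ²sₕ²/nₕ.
Var(x̄_st) = 0.047156849 + 0.024883054 = 0.072039903 → 0.072040.

0.072040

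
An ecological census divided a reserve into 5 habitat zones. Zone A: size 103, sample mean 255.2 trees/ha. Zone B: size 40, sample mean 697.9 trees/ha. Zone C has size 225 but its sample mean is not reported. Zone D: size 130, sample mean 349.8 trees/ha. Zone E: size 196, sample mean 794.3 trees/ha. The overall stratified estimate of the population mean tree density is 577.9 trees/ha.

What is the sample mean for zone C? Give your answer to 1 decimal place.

647.6

N = 103 + 40 + 225 + 130 + 196 = 694.
Overall total = μ·N = 577.9·694 = 401062.6.
Subtract the known strata: 103·255.2 + 40·697.9 + 130·349.8 + 196·794.3 = 255358.4.
Remaining total for zone C: 401062.6 − 255358.4 = 145704.2.
Divide by its size: 145704.2 / 225 = 647.574... → 647.6.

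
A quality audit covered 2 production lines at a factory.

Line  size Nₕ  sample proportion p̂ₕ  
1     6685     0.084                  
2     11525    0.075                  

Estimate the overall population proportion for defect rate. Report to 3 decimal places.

N = 6685 + 11525 = 18210.
Overall proportion = Σ (Nₕ/N)·p̂ₕ.
Σ Nₕp̂ₕ = 561.54 + 864.375 = 1425.915.
1425.915 / 18210 = 0.07830... → 0.078.

0.078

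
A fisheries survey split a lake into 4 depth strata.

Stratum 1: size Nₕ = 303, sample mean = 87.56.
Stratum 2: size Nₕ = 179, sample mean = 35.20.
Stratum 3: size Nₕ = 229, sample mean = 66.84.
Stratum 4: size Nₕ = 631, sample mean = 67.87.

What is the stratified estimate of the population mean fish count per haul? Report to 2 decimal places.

67.78

x̄_st = (Σ Nₕx̄ₕ) / (Σ Nₕ) = (303·87.56 + 179·35.20 + 229·66.84 + 631·67.87) / 1342
= 90963.81 / 1342 = 67.7823... → 67.78.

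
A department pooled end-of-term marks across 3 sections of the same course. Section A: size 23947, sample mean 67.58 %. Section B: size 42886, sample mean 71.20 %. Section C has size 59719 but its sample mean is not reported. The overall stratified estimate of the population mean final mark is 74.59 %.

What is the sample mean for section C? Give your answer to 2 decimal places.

N = 23947 + 42886 + 59719 = 126552.
Overall total = μ·N = 74.59·126552 = 9439513.68.
Subtract the known strata: 23947·67.58 + 42886·71.20 = 4671821.46.
Remaining total for section C: 9439513.68 − 4671821.46 = 4767692.22.
Divide by its size: 4767692.22 / 59719 = 79.8354... → 79.84.

79.84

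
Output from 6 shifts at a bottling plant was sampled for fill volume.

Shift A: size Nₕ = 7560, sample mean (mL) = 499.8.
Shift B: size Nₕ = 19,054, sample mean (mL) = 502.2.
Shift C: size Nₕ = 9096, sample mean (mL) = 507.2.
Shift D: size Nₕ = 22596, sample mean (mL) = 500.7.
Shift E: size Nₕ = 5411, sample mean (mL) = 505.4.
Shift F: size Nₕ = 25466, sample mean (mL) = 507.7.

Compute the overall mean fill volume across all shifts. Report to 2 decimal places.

x̄_st = (Σ Nₕx̄ₕ) / (Σ Nₕ) = (7560·499.8 + 19054·502.2 + 9096·507.2 + 22596·500.7 + 5411·505.4 + 25466·507.7) / 89183
= 44938522.8 / 89183 = 503.8911... → 503.89.

503.89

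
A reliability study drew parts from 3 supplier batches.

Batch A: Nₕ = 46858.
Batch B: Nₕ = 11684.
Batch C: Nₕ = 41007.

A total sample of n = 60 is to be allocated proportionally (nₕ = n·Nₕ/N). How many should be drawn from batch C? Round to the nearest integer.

25

Share of batch C = 41007/99549 = 0.41193.
Allocate 60 × 0.41193 = 24.716... → 25.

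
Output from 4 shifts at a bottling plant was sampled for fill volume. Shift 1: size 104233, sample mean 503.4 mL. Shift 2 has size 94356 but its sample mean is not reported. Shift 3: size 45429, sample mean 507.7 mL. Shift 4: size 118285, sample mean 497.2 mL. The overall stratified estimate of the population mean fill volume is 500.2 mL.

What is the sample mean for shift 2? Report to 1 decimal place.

496.8

N = 104233 + 94356 + 45429 + 118285 = 362303.
Overall total = μ·N = 500.2·362303 = 181223960.6.
Subtract the known strata: 104233·503.4 + 45429·507.7 + 118285·497.2 = 134346497.5.
Remaining total for shift 2: 181223960.6 − 134346497.5 = 46877463.1.
Divide by its size: 46877463.1 / 94356 = 496.815... → 496.8.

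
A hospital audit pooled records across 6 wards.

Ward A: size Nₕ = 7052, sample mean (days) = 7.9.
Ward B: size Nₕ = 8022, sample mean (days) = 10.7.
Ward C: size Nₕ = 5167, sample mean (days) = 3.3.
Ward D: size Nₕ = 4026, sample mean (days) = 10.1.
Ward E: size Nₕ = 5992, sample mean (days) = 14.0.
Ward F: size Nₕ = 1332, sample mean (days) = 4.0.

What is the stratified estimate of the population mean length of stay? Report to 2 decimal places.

N = 31591; weights Wₕ = Nₕ/N = (0.2232, 0.2539, 0.1636, 0.1274, 0.1897, 0.0422).
x̄_st = Σ Wₕ·x̄ₕ = 0.2232·7.9 + 0.2539·10.7 + 0.1636·3.3 + 0.1274·10.1 + 0.1897·14.0 + 0.0422·4.0 ≈ 9.1316...
→ 9.13.

9.13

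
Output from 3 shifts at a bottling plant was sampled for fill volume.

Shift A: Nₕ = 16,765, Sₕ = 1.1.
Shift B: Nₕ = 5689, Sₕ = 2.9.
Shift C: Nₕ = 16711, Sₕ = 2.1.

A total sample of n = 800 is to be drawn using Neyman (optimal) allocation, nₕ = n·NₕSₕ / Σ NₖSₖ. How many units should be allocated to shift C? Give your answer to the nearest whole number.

Σ NₕSₕ = 16765·1.1 + 5689·2.9 + 16711·2.1 = 70032.7.
Share for C: 35093.1/70032.7 = 0.50110.
n_C = 800 × 0.50110 = 400.877... → 401.

401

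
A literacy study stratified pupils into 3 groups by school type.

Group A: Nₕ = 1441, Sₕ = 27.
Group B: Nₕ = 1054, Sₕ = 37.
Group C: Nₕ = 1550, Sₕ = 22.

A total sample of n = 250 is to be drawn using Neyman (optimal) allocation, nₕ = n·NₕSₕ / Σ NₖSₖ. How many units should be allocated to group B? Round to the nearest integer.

A: NₕSₕ = 1441·27 = 38907
B: NₕSₕ = 1054·37 = 38998
C: NₕSₕ = 1550·22 = 34100
Σ NₕSₕ = 112005.
n_B = 250·38998/112005 = 87.045... → 87.

87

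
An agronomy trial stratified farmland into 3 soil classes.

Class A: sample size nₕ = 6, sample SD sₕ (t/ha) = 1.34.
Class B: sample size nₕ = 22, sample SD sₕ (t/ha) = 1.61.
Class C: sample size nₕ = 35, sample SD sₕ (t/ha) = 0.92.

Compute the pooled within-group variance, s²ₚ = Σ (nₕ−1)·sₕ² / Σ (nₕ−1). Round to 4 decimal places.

1.5365

A: (6−1)·1.34² = 5·1.7956 = 8.978
B: (22−1)·1.61² = 21·2.5921 = 54.4341
C: (35−1)·0.92² = 34·0.8464 = 28.7776
Numerator = 92.1897; denominator = Σ(nₕ−1) = 60.
s²ₚ = 92.1897/60 = 1.536495 → 1.5365.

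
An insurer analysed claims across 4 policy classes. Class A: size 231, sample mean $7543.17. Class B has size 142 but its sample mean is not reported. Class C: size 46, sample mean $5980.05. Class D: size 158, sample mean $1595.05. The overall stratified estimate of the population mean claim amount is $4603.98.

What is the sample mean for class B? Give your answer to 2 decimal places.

2724.82

N = 231 + 142 + 46 + 158 = 577.
Overall total = μ·N = 4603.98·577 = 2656496.46.
Subtract the known strata: 231·7543.17 + 46·5980.05 + 158·1595.05 = 2269572.47.
Remaining total for class B: 2656496.46 − 2269572.47 = 386923.99.
Divide by its size: 386923.99 / 142 = 2724.8168... → 2724.82.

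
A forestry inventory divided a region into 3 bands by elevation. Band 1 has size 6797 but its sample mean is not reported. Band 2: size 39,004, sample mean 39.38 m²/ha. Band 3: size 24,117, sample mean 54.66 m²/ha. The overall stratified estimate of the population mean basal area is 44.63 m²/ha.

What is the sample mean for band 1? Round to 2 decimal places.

39.17

N = 6797 + 39004 + 24117 = 69918.
Overall total = μ·N = 44.63·69918 = 3120440.34.
Subtract the known strata: 39004·39.38 + 24117·54.66 = 2854212.74.
Remaining total for band 1: 3120440.34 − 2854212.74 = 266227.6.
Divide by its size: 266227.6 / 6797 = 39.1684... → 39.17.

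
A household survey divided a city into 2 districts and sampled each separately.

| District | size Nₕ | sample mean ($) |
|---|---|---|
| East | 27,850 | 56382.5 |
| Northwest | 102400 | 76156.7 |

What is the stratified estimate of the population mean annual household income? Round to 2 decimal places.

71928.59

N = 130250; weights Wₕ = Nₕ/N = (0.2138, 0.7862).
x̄_st = Σ Wₕ·x̄ₕ = 0.2138·56382.5 + 0.7862·76156.7 ≈ 71928.5889...
→ 71928.59.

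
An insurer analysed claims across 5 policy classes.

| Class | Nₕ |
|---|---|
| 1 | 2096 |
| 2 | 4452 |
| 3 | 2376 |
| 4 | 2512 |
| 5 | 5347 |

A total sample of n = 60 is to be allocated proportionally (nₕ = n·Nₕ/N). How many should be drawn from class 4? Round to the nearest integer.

9

N = 2096 + 4452 + 2376 + 2512 + 5347 = 16783.
n_4 = 60·2512/16783 = 8.981... → 9.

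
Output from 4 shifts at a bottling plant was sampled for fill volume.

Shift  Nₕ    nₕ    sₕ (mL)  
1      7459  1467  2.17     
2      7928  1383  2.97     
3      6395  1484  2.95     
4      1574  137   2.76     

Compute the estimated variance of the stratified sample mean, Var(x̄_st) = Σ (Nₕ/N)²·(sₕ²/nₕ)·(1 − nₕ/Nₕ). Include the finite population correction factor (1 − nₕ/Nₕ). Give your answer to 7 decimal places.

0.0014378

N = 23356. Term for each stratum: Wₕ²sₕ²/nₕ·(1−nₕ/Nₕ).
Var(x̄_st) = 0.0002629934 + 0.0006066903 + 0.0003376165 + 0.0002305484 = 0.0014378487 → 0.0014378.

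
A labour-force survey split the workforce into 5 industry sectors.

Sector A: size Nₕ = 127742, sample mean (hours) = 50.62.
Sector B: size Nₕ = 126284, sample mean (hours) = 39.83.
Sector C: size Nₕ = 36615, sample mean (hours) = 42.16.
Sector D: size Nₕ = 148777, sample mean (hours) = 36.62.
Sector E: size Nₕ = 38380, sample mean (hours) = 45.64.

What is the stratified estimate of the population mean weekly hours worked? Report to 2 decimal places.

42.36

N = 477798; weights Wₕ = Nₕ/N = (0.2674, 0.2643, 0.0766, 0.3114, 0.0803).
x̄_st = Σ Wₕ·x̄ₕ = 0.2674·50.62 + 0.2643·39.83 + 0.0766·42.16 + 0.3114·36.62 + 0.0803·45.64 ≈ 42.3605...
→ 42.36.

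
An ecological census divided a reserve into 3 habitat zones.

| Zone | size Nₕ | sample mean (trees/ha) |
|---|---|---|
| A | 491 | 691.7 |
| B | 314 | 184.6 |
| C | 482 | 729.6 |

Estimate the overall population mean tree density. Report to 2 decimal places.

582.17

N = 491 + 314 + 482 = 1287.
Overall mean = Σ (Nₕ/N)·x̄ₕ — weight by population share, not a simple average.
Σ Nₕx̄ₕ = 491·691.7 + 314·184.6 + 482·729.6 = 339624.7 + 57964.4 + 351667.2 = 749256.3.
Divide by N: 749256.3 / 1287 = 582.1727... → 582.17.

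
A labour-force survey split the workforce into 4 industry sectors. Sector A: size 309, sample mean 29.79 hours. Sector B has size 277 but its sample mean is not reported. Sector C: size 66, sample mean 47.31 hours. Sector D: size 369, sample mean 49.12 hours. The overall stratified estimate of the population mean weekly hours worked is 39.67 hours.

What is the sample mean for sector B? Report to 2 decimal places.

N = 309 + 277 + 66 + 369 = 1021.
Overall total = μ·N = 39.67·1021 = 40503.07.
Subtract the known strata: 309·29.79 + 66·47.31 + 369·49.12 = 30452.85.
Remaining total for sector B: 40503.07 − 30452.85 = 10050.22.
Divide by its size: 10050.22 / 277 = 36.2824... → 36.28.

36.28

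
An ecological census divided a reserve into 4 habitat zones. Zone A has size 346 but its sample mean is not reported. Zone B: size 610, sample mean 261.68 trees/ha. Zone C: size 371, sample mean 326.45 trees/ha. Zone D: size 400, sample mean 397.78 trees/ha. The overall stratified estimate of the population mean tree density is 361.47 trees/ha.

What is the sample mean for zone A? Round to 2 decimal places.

Σ Nₕx̄ₕ = N·μ, so 346·x̄_A = 1727·361.47 − (610·261.68 + 371·326.45 + 400·397.78).
= 624258.69 − 439849.75 = 184408.94.
x̄_A = 184408.94 / 346 = 532.9738... → 532.97.

532.97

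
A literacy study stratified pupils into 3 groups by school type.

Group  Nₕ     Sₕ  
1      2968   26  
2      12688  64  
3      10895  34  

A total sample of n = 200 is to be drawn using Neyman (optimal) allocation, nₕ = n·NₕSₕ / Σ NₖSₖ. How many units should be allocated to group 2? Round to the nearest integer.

Σ NₕSₕ = 2968·26 + 12688·64 + 10895·34 = 1259630.
Share for 2: 812032/1259630 = 0.64466.
n_2 = 200 × 0.64466 = 128.932... → 129.

129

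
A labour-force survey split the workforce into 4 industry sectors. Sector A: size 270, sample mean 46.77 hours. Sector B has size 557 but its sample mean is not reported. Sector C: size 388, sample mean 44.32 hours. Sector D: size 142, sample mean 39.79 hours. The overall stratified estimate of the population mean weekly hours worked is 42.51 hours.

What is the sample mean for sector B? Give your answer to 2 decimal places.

N = 270 + 557 + 388 + 142 = 1357.
Overall total = μ·N = 42.51·1357 = 57686.07.
Subtract the known strata: 270·46.77 + 388·44.32 + 142·39.79 = 35474.24.
Remaining total for sector B: 57686.07 − 35474.24 = 22211.83.
Divide by its size: 22211.83 / 557 = 39.8776... → 39.88.

39.88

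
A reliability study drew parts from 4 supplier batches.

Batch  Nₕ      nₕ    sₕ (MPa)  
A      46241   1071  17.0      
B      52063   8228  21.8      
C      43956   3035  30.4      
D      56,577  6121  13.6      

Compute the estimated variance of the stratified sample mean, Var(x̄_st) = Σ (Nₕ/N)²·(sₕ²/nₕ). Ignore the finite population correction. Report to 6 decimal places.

N = 198837; Wₕ = Nₕ/N.
batch A: (46241/198837)²·17.0²/1071 = 0.014593800
batch B: (52063/198837)²·21.8²/8228 = 0.003959886
batch C: (43956/198837)²·30.4²/3035 = 0.014880941
batch D: (56577/198837)²·13.6²/6121 = 0.002446475
Sum = 0.035881103 → 0.035881.

0.035881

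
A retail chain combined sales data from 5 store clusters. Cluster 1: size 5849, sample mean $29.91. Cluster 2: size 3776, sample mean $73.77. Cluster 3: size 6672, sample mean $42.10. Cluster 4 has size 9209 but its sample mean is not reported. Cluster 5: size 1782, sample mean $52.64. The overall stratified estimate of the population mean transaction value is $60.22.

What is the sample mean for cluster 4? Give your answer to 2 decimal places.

88.51

Σ Nₕx̄ₕ = N·μ, so 9209·x̄_4 = 27288·60.22 − (5849·29.91 + 3776·73.77 + 6672·42.10 + 1782·52.64).
= 1643283.36 − 828194.79 = 815088.57.
x̄_4 = 815088.57 / 9209 = 88.5100... → 88.51.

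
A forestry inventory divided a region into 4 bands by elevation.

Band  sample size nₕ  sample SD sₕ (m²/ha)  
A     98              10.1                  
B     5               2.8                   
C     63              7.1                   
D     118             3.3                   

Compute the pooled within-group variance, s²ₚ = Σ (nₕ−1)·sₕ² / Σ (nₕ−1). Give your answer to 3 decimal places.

51.164

Degrees of freedom: 97 + 4 + 62 + 117 = 280.
Σ(nₕ−1)sₕ² = 97·102.01 + 4·7.84 + 62·50.41 + 117·10.89 = 14325.88.
s²ₚ = 14325.88 / 280 = 51.16386... → 51.164.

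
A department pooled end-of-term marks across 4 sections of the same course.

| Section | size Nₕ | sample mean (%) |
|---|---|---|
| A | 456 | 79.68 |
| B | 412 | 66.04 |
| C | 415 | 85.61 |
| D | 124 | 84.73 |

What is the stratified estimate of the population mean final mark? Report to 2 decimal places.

N = 456 + 412 + 415 + 124 = 1407.
The stratified mean weights each stratum mean by its population share Nₕ/N.
Σ Nₕx̄ₕ = 456·79.68 + 412·66.04 + 415·85.61 + 124·84.73 = 36334.08 + 27208.48 + 35528.15 + 10506.52 = 109577.23.
Divide by N: 109577.23 / 1407 = 77.8800... → 77.88.

77.88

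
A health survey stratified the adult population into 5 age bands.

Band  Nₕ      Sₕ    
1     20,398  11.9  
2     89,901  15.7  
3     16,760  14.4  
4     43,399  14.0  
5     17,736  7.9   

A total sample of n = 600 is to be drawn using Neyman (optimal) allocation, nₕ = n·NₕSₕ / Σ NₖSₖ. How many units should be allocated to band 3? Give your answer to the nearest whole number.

55

1: NₕSₕ = 20398·11.9 = 242736.2
2: NₕSₕ = 89901·15.7 = 1411445.7
3: NₕSₕ = 16760·14.4 = 241344
4: NₕSₕ = 43399·14.0 = 607586
5: NₕSₕ = 17736·7.9 = 140114.4
Σ NₕSₕ = 2643226.3.
n_3 = 600·241344/2643226.3 = 54.784... → 55.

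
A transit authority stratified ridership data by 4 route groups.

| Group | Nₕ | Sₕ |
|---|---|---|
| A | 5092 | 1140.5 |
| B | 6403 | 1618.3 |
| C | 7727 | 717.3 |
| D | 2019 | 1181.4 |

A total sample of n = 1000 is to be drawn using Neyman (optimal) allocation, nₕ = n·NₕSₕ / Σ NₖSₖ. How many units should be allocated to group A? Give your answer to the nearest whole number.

Σ NₕSₕ = 5092·1140.5 + 6403·1618.3 + 7727·717.3 + 2019·1181.4 = 24097224.6.
Share for A: 5807426/24097224.6 = 0.24100.
n_A = 1000 × 0.24100 = 241.000... → 241.

241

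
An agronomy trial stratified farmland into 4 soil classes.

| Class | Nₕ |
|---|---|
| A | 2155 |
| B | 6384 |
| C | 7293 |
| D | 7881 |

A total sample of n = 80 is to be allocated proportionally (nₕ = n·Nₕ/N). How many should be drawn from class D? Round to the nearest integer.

Share of class D = 7881/23713 = 0.33235.
Allocate 80 × 0.33235 = 26.588... → 27.

27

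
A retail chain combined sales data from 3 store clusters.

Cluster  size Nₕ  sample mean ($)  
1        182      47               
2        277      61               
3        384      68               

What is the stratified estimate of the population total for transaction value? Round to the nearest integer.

51563

Estimate total by summing Nₕ·x̄ₕ over strata.
182·47 + 277·61 + 384·68 = 8554 + 16897 + 26112 = 51563.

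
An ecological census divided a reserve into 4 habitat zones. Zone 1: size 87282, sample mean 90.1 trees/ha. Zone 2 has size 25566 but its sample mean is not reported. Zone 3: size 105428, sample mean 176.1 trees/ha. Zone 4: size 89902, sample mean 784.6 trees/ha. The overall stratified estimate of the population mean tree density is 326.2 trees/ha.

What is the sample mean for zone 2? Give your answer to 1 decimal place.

139.3

N = 87282 + 25566 + 105428 + 89902 = 308178.
Overall total = μ·N = 326.2·308178 = 100527663.6.
Subtract the known strata: 87282·90.1 + 105428·176.1 + 89902·784.6 = 96967088.2.
Remaining total for zone 2: 100527663.6 − 96967088.2 = 3560575.4.
Divide by its size: 3560575.4 / 25566 = 139.270... → 139.3.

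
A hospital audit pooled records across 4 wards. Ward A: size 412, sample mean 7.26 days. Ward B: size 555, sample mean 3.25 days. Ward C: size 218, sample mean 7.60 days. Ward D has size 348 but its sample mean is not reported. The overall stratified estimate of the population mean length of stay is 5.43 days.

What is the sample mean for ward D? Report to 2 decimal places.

5.38

N = 412 + 555 + 218 + 348 = 1533.
Overall total = μ·N = 5.43·1533 = 8324.19.
Subtract the known strata: 412·7.26 + 555·3.25 + 218·7.60 = 6451.67.
Remaining total for ward D: 8324.19 − 6451.67 = 1872.52.
Divide by its size: 1872.52 / 348 = 5.3808... → 5.38.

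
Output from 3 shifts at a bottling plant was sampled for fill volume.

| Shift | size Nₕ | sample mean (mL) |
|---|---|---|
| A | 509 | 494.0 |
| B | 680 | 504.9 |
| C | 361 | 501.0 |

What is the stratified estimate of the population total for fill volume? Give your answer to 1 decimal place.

Population total = Σ Nₕ·x̄ₕ (each stratum's size times its mean).
509·494.0 + 680·504.9 + 361·501.0 = 251446 + 343332 + 180861 = 775639.0.

775639.0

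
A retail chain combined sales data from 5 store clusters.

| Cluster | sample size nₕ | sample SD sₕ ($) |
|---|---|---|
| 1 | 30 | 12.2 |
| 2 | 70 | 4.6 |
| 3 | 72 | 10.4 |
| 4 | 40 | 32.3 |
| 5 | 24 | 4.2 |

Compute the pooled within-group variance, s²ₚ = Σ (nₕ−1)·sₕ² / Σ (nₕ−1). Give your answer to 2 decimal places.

236.15

Degrees of freedom: 29 + 69 + 71 + 39 + 23 = 231.
Σ(nₕ−1)sₕ² = 29·148.84 + 69·21.16 + 71·108.16 + 39·1043.29 + 23·17.64 = 54549.79.
s²ₚ = 54549.79 / 231 = 236.1463... → 236.15.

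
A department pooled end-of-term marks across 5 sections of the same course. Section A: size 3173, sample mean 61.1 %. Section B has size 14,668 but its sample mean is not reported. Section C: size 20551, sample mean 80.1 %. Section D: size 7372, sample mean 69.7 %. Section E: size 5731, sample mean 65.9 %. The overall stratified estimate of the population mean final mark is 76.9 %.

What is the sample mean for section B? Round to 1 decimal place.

83.8

N = 3173 + 14668 + 20551 + 7372 + 5731 = 51495.
Overall total = μ·N = 76.9·51495 = 3959965.5.
Subtract the known strata: 3173·61.1 + 20551·80.1 + 7372·69.7 + 5731·65.9 = 2731506.7.
Remaining total for section B: 3959965.5 − 2731506.7 = 1228458.8.
Divide by its size: 1228458.8 / 14668 = 83.751... → 83.8.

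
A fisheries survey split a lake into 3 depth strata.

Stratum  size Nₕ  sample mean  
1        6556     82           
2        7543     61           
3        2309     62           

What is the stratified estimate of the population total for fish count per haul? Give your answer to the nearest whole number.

1: 6556·82 = 537592
2: 7543·61 = 460123
3: 2309·62 = 143158
τ̂ = Σ Nₕx̄ₕ = 1140873.

1140873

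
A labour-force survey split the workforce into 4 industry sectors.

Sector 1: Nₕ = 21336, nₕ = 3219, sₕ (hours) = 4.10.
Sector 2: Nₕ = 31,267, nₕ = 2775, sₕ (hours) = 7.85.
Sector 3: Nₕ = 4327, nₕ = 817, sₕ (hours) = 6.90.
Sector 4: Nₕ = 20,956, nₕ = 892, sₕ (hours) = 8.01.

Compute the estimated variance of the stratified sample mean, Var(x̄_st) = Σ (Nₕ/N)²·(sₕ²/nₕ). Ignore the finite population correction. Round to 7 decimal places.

0.0093576

N = 77886; Wₕ = Nₕ/N.
sector 1: (21336/77886)²·4.10²/3219 = 0.0003918808
sector 2: (31267/77886)²·7.85²/2775 = 0.0035787384
sector 3: (4327/77886)²·6.90²/817 = 0.0001798586
sector 4: (20956/77886)²·8.01²/892 = 0.0052071268
Sum = 0.0093576046 → 0.0093576.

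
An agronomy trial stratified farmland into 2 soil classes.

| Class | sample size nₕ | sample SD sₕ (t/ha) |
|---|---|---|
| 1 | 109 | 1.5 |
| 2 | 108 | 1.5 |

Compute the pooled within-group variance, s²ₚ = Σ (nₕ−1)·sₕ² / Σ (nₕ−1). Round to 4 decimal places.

2.2500

1: (109−1)·1.5² = 108·2.25 = 243
2: (108−1)·1.5² = 107·2.25 = 240.75
Numerator = 483.75; denominator = Σ(nₕ−1) = 215.
s²ₚ = 483.75/215 = 2.25 → 2.2500.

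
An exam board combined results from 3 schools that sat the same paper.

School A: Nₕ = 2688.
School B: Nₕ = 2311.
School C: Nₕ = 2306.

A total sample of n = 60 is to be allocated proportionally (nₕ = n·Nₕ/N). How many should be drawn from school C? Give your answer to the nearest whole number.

19

N = 2688 + 2311 + 2306 = 7305.
n_C = 60·2306/7305 = 18.940... → 19.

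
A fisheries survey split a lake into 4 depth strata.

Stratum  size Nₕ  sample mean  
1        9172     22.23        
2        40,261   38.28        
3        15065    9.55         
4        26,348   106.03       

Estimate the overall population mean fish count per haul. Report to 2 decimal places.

x̄_st = (Σ Nₕx̄ₕ) / (Σ Nₕ) = (9172·22.23 + 40261·38.28 + 15065·9.55 + 26348·106.03) / 90846
= 4682633.83 / 90846 = 51.5447... → 51.54.

51.54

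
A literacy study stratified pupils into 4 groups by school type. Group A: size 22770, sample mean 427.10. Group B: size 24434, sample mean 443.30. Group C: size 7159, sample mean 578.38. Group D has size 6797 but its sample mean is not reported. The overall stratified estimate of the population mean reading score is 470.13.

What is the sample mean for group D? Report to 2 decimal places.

596.71

Σ Nₕx̄ₕ = N·μ, so 6797·x̄_D = 61160·470.13 − (22770·427.10 + 24434·443.30 + 7159·578.38).
= 28753150.8 − 24697281.62 = 4055869.18.
x̄_D = 4055869.18 / 6797 = 596.7146... → 596.71.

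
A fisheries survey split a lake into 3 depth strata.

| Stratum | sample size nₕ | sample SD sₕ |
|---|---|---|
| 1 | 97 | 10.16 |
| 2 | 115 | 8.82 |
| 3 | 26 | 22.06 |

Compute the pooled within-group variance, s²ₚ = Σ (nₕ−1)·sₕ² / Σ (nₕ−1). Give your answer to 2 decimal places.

1: (97−1)·10.16² = 96·103.2256 = 9909.6576
2: (115−1)·8.82² = 114·77.7924 = 8868.3336
3: (26−1)·22.06² = 25·486.6436 = 12166.09
Numerator = 30944.0812; denominator = Σ(nₕ−1) = 235.
s²ₚ = 30944.0812/235 = 131.6769... → 131.68.

131.68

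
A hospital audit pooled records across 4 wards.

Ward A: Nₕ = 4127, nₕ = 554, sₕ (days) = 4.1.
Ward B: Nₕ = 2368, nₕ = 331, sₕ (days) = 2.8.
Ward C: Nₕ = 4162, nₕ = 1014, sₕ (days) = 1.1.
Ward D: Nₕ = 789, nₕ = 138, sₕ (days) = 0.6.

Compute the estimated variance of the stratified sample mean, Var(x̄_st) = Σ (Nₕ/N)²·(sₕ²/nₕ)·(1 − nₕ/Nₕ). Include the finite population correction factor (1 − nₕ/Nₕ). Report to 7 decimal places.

0.0044169

N = 11446. Term for each stratum: Wₕ²sₕ²/nₕ·(1−nₕ/Nₕ).
Var(x̄_st) = 0.0034152142 + 0.0008720739 + 0.0001193374 + 0.0000102276 = 0.0044168532 → 0.0044169.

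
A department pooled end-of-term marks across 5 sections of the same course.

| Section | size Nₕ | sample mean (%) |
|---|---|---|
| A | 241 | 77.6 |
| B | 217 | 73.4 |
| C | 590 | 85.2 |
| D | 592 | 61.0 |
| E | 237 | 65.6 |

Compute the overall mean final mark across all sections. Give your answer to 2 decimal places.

72.75

N = 1877; weights Wₕ = Nₕ/N = (0.1284, 0.1156, 0.3143, 0.3154, 0.1263).
x̄_st = Σ Wₕ·x̄ₕ = 0.1284·77.6 + 0.1156·73.4 + 0.3143·85.2 + 0.3154·61.0 + 0.1263·65.6 ≈ 72.7526...
→ 72.75.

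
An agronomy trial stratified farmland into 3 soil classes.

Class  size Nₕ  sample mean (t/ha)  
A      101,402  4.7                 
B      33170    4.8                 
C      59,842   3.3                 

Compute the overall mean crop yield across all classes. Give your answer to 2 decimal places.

N = 194414; weights Wₕ = Nₕ/N = (0.5216, 0.1706, 0.3078).
x̄_st = Σ Wₕ·x̄ₕ = 0.5216·4.7 + 0.1706·4.8 + 0.3078·3.3 ≈ 4.2861...
→ 4.29.

4.29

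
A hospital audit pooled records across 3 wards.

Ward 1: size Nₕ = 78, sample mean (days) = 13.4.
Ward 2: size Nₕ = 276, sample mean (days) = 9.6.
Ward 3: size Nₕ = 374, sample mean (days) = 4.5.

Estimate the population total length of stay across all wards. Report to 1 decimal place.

5377.8

1: 78·13.4 = 1045.2
2: 276·9.6 = 2649.6
3: 374·4.5 = 1683
τ̂ = Σ Nₕx̄ₕ = 5377.8.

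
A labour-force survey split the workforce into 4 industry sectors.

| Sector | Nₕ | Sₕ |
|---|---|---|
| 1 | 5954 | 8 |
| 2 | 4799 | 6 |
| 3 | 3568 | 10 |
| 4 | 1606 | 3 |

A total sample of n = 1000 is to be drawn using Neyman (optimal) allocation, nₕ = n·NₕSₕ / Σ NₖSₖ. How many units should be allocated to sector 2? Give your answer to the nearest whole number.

246

1: NₕSₕ = 5954·8 = 47632
2: NₕSₕ = 4799·6 = 28794
3: NₕSₕ = 3568·10 = 35680
4: NₕSₕ = 1606·3 = 4818
Σ NₕSₕ = 116924.
n_2 = 1000·28794/116924 = 246.263... → 246.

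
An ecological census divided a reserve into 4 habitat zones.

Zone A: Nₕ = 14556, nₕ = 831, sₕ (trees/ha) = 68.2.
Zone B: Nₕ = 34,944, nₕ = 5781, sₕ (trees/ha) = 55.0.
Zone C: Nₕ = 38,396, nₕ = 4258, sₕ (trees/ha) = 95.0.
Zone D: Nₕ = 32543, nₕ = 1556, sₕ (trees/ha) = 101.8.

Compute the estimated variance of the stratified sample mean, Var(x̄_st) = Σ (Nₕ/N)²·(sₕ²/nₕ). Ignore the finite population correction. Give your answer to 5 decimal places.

N = 120439; Wₕ = Nₕ/N.
zone A: (14556/120439)²·68.2²/831 = 0.08175561
zone B: (34944/120439)²·55.0²/5781 = 0.04404873
zone C: (38396/120439)²·95.0²/4258 = 0.21541664
zone D: (32543/120439)²·101.8²/1556 = 0.48625811
Sum = 0.82747907 → 0.82748.

0.82748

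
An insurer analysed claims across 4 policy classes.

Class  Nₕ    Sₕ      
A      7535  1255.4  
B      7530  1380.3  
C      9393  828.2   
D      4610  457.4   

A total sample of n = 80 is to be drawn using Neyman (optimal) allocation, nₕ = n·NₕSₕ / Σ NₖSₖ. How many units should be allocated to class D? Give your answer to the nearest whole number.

Σ NₕSₕ = 7535·1255.4 + 7530·1380.3 + 9393·828.2 + 4610·457.4 = 29740994.6.
Share for D: 2108614/29740994.6 = 0.07090.
n_D = 80 × 0.07090 = 5.672... → 6.

6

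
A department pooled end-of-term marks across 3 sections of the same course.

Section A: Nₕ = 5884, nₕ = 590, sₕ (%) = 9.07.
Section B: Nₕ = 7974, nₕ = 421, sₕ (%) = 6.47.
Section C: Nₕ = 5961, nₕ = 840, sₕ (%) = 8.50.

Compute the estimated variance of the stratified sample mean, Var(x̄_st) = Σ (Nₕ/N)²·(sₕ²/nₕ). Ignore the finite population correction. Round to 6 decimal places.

N = 19819; Wₕ = Nₕ/N.
section A: (5884/19819)²·9.07²/590 = 0.012289789
section B: (7974/19819)²·6.47²/421 = 0.016095907
section C: (5961/19819)²·8.50²/840 = 0.007780963
Sum = 0.036166658 → 0.036167.

0.036167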